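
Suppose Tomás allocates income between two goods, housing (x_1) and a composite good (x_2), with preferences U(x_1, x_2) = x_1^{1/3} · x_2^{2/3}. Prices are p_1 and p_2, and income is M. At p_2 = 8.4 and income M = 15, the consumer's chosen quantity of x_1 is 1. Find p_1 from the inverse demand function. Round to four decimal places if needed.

p_1 = 5

The MRS is (1/2)·x_2/x_1. Set MRS = p_1/p_2.
So 1/3·p_2·x_2 = 2/3·p_1·x_1; combined with the budget, a share 1/3 of income goes to x_1.
Demand: x_1*(p_1,p_2,M) = 1/3·M/p_1 and x_2* = 2/3·M/p_2.
Set x_1* = 1 in the demand function and solve for p_1: p_1 = 5.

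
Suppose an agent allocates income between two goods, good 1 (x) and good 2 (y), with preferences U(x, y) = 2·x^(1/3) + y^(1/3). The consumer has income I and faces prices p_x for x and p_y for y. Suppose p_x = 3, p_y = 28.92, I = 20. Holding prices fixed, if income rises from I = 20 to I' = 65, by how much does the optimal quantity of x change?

From the CES first-order condition, 2·(y/x)^(2/3) = p_x/p_y.
Solve for the ratio: y/x = [(1/2)·p_x/p_y]^(1.5).
Substitute y = (y/x)·x into the budget: x* = I/(p_x + p_y·(y/x)).
Numerically y/x = 0.011812, so x* = 20/(3 + 28.92·0.011812) = 5.9851.
At I' = 65: x* = 19.4517. Change: 19.4517 − 5.9851 = 13.4665.

Δx* = 13.4665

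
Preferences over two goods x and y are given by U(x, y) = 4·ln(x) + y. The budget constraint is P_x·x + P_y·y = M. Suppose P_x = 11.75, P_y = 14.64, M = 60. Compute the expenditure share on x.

share on x = 0.976

Set MRS = P_x/P_y: (4/x)/1 = P_x/P_y.
So x*(P_x,P_y) = 4·P_y/P_x, independent of income; and y* = (M − 4·P_y)/P_y.
At the given prices: x* = 4·14.64/11.75 = 4.9838, and y* = 0.0984.
Expenditure on x: 11.75·4.9838 = 58.56; share = 0.976.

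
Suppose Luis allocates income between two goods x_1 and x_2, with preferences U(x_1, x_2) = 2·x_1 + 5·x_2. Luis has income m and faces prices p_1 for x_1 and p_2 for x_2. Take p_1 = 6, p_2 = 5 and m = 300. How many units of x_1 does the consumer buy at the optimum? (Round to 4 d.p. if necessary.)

Perfect substitutes: compare marginal utility per dollar. 2/p_1 vs 5/p_2 → 0.3333 vs 1.
x_2 gives more utility per dollar, so spend all income on x_2: x_2* = m/p_2, x_1* = 0.
Numerically: x_1* = 0, x_2* = 60.

x_1* = 0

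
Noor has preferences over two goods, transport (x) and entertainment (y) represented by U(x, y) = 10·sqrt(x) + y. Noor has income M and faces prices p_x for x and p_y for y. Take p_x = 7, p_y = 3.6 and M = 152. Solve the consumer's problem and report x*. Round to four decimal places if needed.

x* = 6.6122

Set MRS = p_x/p_y: 5·x^(−1/2) = p_x/p_y.
Solve: √x = 5·p_y/p_x, so x*(p_x,p_y) = (5·p_y/p_x)², and y* = (M − p_x·x*)/p_y.
Plugging in: x* = (5·3.6/7)² = 6.6122.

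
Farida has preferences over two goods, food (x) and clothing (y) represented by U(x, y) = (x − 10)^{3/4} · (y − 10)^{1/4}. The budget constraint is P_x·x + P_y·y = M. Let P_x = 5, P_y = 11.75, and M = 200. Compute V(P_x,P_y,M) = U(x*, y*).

V = 2.9918

After buying the subsistence bundle (10, 10), a share 0.75 of the remaining income goes to x: x* = 10 + 0.75·(M − 10P_x − 10P_y)/P_x.
Discretionary income = 200 − 10·5 − 10·11.75 = 32.5; x* = 10 + 0.75·32.5/5 = 14.875; y* = 10 + 0.25·32.5/11.75 = 10.6915.
Utility at the optimum: U(14.875, 10.6915) = 2.9918.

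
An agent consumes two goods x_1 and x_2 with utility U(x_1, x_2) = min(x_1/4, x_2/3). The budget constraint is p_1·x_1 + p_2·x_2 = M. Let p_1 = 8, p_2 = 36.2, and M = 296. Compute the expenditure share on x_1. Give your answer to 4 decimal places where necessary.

share on x_1 = 0.2276

With perfect complements, no substitution: consume in ratio x_1:x_2 = 4:3.
Budget: p_1·x_1 + p_2·(3/4)·x_1 = M, so (4·p_1 + 3·p_2)·x_1 = 4·M.
Demand: x_1*(p_1,p_2,M) = 4·M/(4·p_1 + 3·p_2), x_2* = 3·M/(4·p_1 + 3·p_2).
Here 4·8 + 3·36.2 = 140.6, giving x_1* = 8.4211 and x_2* = 6.3158.
Expenditure on x_1: 8·8.4211 = 67.3684; share = 0.2276.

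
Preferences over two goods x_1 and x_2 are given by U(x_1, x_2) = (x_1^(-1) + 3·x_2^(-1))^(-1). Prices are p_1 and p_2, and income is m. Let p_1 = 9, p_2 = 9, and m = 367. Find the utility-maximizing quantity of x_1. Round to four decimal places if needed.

x_1* = 14.9257

Substitute x_2 = (x_2/x_1)·x_1 into the budget: x_1* = m/(p_1 + p_2·(x_2/x_1)).
Numerically x_2/x_1 = 1.732051, so x_1* = 367/(9 + 9·1.732051) = 14.9257.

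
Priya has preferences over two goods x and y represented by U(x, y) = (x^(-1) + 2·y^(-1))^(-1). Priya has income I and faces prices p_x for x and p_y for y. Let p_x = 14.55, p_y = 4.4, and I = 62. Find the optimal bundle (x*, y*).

MRS = MU_x/MU_y = (1/2)·(y/x)^(2). Set equal to p_x/p_y.
Hence y/x = (2·p_x/p_y)^(1/(2)), i.e. raised to the 0.5 power.
With the ratio pinned down, the budget gives x* = I/(p_x + p_y·(y/x)) and y* = (y/x)·x*.
Numerically y/x = 2.571699, so x* = 62/(14.55 + 4.4·2.571699) = 2.397 and y* = 2.571699·2.397 = 6.1644.

x* = 2.397, y* = 6.1644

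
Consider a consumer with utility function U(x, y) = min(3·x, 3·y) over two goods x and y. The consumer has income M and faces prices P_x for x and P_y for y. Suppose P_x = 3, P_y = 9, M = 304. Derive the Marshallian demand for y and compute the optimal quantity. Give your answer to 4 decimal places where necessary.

y* = 25.3333

Leontief preferences: the optimum is at the kink where x/3 = y/3, i.e. y = x.
Budget: P_x·x + P_y·x = M, so (3·P_x + 3·P_y)·x = 3·M.
Demand: x*(P_x,P_y,M) = 3·M/(3·P_x + 3·P_y), y* = 3·M/(3·P_x + 3·P_y).
Here 3·3 + 3·9 = 36, giving y* = 25.3333.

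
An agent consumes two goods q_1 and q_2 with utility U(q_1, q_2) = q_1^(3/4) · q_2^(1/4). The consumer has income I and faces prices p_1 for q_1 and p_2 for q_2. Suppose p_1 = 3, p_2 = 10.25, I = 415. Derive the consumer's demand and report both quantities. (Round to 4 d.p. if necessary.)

The MRS is 3·q_2/q_1. Set MRS = p_1/p_2.
So 0.75·p_2·q_2 = 0.25·p_1·q_1; combined with the budget, a share 0.75 of income goes to q_1.
Demand: q_1*(p_1,p_2,I) = 0.75·I/p_1 and q_2* = 0.25·I/p_2.
At p_1=3, p_2=10.25, I=415: q_1* = 0.75·415/3 = 103.75, q_2* = 10.122.

q_1* = 103.75, q_2* = 10.122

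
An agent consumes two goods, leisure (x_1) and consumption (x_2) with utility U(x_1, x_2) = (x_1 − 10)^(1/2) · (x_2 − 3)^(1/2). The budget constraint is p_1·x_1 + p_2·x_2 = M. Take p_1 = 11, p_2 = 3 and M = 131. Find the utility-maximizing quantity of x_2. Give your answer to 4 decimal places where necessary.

Discretionary income = 131 − 10·11 − 3·3 = 12; x_2* = 3 + 0.5·12/3 = 5.

x_2* = 5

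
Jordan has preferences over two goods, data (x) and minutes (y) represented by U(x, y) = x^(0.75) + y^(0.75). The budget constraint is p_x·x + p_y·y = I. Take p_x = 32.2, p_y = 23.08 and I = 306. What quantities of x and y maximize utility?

From the CES first-order condition, (y/x)^(0.25) = p_x/p_y.
Hence y/x = (p_x/p_y)^(1/(0.25)), i.e. raised to the 4 power.
With the ratio pinned down, the budget gives x* = I/(p_x + p_y·(y/x)) and y* = (y/x)·x*.
Numerically y/x = 3.788613, so x* = 306/(32.2 + 23.08·3.788613) = 2.5576 and y* = 3.788613·2.5576 = 9.6899.

x* = 2.5576, y* = 9.6899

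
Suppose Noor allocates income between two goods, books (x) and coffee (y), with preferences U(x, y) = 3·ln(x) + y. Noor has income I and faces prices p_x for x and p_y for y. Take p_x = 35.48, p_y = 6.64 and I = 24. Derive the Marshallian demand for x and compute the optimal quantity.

Set MRS = p_x/p_y: (3/x)/1 = p_x/p_y.
So x*(p_x,p_y) = 3·p_y/p_x, independent of income; and y* = (I − 3·p_y)/p_y.
At the given prices: x* = 3·6.64/35.48 = 0.5614.

x* = 0.5614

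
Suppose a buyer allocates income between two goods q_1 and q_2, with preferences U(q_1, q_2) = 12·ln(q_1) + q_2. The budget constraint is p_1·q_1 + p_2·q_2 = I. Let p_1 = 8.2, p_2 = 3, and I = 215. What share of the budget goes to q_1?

share on q_1 = 0.1674

MU_q_1 = 12/q_1, MU_q_2 = 1. Tangency: 12/q_1 = p_1/p_2.
So q_1*(p_1,p_2) = 12·p_2/p_1, independent of income; and q_2* = (I − 12·p_2)/p_2.
At the given prices: q_1* = 12·3/8.2 = 4.3902, and q_2* = 59.6667.
Expenditure on q_1: 8.2·4.3902 = 36; share = 0.1674.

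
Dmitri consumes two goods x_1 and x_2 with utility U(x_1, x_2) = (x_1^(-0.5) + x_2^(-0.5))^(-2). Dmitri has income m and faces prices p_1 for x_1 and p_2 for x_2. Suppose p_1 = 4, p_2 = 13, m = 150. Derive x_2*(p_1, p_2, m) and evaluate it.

MU_x_1 ∝ x_1^(-1.5), MU_x_2 ∝ x_2^(-1.5), so MRS = (x_2/x_1)^(1.5) = p_1/p_2.
Hence x_2/x_1 = (p_1/p_2)^(1/(1.5)), i.e. raised to the 2/3 power.
Substitute x_2 = (x_2/x_1)·x_1 into the budget: x_1* = m/(p_1 + p_2·(x_2/x_1)).
Numerically x_2/x_1 = 0.455769, so x_1* = 150/(4 + 13·0.455769) = 15.1134 and x_2* = 0.455769·15.1134 = 6.8882.

x_2* = 6.8882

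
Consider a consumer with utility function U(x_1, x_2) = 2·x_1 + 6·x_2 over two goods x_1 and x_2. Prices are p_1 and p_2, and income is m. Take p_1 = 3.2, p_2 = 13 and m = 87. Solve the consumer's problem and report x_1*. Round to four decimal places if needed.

x_1* = 27.1875

Linear utility — the consumer picks whichever good has higher MU/price: 2/3.2 = 0.625 vs 6/13 = 0.4615.
x_1 gives more utility per dollar, so spend all income on x_1: x_1* = m/p_1, x_2* = 0.
Numerically: x_1* = 27.1875, x_2* = 0.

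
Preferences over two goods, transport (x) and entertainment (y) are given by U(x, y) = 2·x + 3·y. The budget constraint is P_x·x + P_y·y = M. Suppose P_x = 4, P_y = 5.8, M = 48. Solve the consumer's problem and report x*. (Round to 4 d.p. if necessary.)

x* = 0

Perfect substitutes: compare marginal utility per dollar. 2/P_x vs 3/P_y → 0.5 vs 0.5172.
y gives more utility per dollar, so spend all income on y: y* = M/P_y, x* = 0.
Numerically: x* = 0, y* = 8.2759.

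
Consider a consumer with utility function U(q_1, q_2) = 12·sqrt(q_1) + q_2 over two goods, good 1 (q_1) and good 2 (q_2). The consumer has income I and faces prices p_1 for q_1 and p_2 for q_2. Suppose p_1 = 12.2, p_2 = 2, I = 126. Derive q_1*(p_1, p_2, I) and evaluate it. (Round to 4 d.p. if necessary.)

q_1* = 0.9675

Utility is quasi-linear in q_2; the FOC for q_1 is 6/√q_1 = p_1/p_2.
Thus q_1* = (6·p_2/p_1)² — independent of I — with the rest of income spent on q_2.
Plugging in: q_1* = (6·2/12.2)² = 0.9675.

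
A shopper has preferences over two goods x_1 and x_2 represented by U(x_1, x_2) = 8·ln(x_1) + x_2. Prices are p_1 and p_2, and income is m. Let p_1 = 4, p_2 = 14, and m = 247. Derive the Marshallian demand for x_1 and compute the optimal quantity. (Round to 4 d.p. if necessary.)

Set MRS = p_1/p_2: (8/x_1)/1 = p_1/p_2.
So x_1*(p_1,p_2) = 8·p_2/p_1, independent of income; and x_2* = (m − 8·p_2)/p_2.
At the given prices: x_1* = 8·14/4 = 28.

x_1* = 28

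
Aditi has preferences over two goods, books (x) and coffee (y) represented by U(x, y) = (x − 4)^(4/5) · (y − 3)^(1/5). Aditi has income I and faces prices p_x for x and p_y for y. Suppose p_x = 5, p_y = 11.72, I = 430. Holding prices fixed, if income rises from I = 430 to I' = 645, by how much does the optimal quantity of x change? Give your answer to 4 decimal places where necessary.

Δx* = 34.4

This is Cobb-Douglas in (x−4, y−3): tangency gives 0.8·p_y·(y−3) = 0.2·p_x·(x−4).
After buying the subsistence bundle (4, 3), a share 0.8 of the remaining income goes to x: x* = 4 + 0.8·(I − 4p_x − 3p_y)/p_x.
Discretionary income = 430 − 4·5 − 3·11.72 = 374.84; x* = 4 + 0.8·374.84/5 = 63.9744.
At I' = 645: x* = 98.3744. Change: 98.3744 − 63.9744 = 34.4.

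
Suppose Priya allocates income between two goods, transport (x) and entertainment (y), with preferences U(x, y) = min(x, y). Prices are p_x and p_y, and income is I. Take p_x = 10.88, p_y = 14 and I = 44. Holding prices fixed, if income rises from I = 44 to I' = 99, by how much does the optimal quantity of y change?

With perfect complements, no substitution: consume in ratio x:y = 1:1.
Budget: p_x·x + p_y·x = I, so (p_x + p_y)·x = I.
Demand: x*(p_x,p_y,I) = I/(p_x + p_y), y* = I/(p_x + p_y).
Here 10.88 + 14 = 24.88, giving y* = 1.7685.
At I' = 99: y* = 3.9791. Change: 3.9791 − 1.7685 = 2.2106.

Δy* = 2.2106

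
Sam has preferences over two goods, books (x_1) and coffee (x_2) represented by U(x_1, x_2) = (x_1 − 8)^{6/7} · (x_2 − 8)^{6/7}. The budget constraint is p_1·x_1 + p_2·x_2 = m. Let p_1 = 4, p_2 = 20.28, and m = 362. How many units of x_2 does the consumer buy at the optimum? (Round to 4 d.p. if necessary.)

x_2* = 12.1361

MRS = (x_2−8)/(x_1−8). Tangency with p_1/p_2 gives x_2−8 = (p_1/p_2)·(x_1−8).
Substituting into the budget: x_1* = 8 + 0.5·(m − 8·p_1 − 8·p_2)/p_1, and x_2* = 8 + 0.5·(…)/p_2.
Discretionary income = 362 − 8·4 − 8·20.28 = 167.76; x_2* = 8 + 0.5·167.76/20.28 = 12.1361.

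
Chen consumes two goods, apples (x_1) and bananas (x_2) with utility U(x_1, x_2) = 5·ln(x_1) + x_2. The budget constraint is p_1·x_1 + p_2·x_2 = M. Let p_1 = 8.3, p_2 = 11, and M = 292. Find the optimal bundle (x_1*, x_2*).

So x_1*(p_1,p_2) = 5·p_2/p_1, independent of income; and x_2* = (M − 5·p_2)/p_2.
At the given prices: x_1* = 5·11/8.3 = 6.6265, and x_2* = 21.5455.

x_1* = 6.6265, x_2* = 21.5455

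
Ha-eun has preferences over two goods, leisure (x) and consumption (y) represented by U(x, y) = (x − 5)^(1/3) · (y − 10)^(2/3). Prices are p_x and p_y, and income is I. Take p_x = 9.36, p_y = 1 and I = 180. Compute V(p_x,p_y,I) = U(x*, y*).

This is Cobb-Douglas in (x−5, y−10): tangency gives 1/3·p_y·(y−10) = 2/3·p_x·(x−5).
After buying the subsistence bundle (5, 10), a share 1/3 of the remaining income goes to x: x* = 5 + 1/3·(I − 5p_x − 10p_y)/p_x.
Discretionary income = 180 − 5·9.36 − 10·1 = 123.2; x* = 5 + 1/3·123.2/9.36 = 9.3875; y* = 10 + 2/3·123.2/1 = 92.1333.
Utility at the optimum: U(9.3875, 92.1333) = 30.9327.

V = 30.9327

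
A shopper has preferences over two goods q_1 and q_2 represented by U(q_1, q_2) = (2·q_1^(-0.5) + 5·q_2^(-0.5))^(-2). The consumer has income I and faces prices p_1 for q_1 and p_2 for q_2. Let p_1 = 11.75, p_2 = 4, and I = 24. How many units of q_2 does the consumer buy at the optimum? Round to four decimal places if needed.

q_2* = 3.3755

MRS = MU_q_1/MU_q_2 = (2/5)·(q_2/q_1)^(1.5). Set equal to p_1/p_2.
Hence q_2/q_1 = ((5/2)·p_1/p_2)^(1/(1.5)), i.e. raised to the 2/3 power.
With the ratio pinned down, the budget gives q_1* = I/(p_1 + p_2·(q_2/q_1)) and q_2* = (q_2/q_1)·q_1*.
Numerically q_2/q_1 = 3.778145, so q_1* = 24/(11.75 + 4·3.778145) = 0.8934 and q_2* = 3.778145·0.8934 = 3.3755.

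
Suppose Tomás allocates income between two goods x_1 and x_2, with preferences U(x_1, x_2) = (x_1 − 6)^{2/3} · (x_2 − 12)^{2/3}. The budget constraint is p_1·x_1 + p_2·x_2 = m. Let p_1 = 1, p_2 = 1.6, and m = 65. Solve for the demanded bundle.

x_1* = 25.9, x_2* = 24.4375

Let x_1' = x_1−6, x_2' = x_2−12. MRS = x_2'/x_1' = p_1/p_2.
After buying the subsistence bundle (6, 12), a share 0.5 of the remaining income goes to x_1: x_1* = 6 + 0.5·(m − 6p_1 − 12p_2)/p_1.
Discretionary income = 65 − 6·1 − 12·1.6 = 39.8; x_1* = 6 + 0.5·39.8/1 = 25.9; x_2* = 12 + 0.5·39.8/1.6 = 24.4375.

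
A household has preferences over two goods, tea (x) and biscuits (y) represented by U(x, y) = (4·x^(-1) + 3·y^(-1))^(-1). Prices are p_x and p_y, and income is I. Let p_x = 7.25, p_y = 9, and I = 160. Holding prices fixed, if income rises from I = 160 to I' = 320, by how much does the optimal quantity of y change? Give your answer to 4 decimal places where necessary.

MU_x ∝ 4·x^(-2), MU_y ∝ 3·y^(-2), so MRS = (4/3)·(y/x)^(2) = p_x/p_y.
Hence y/x = ((3/4)·p_x/p_y)^(1/(2)), i.e. raised to the 0.5 power.
With the ratio pinned down, the budget gives x* = I/(p_x + p_y·(y/x)) and y* = (y/x)·x*.
Numerically y/x = 0.777282, so x* = 160/(7.25 + 9·0.777282) = 11.2316 and y* = 0.777282·11.2316 = 8.7301.
At I' = 320: y* = 17.4602. Change: 17.4602 − 8.7301 = 8.7301.

Δy* = 8.7301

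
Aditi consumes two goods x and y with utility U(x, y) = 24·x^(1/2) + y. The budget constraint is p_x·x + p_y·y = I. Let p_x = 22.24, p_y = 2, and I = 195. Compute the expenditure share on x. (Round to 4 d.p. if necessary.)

Utility is quasi-linear in y; the FOC for x is 12/√x = p_x/p_y.
Thus x* = (12·p_y/p_x)² — independent of I — with the rest of income spent on y.
Plugging in: x* = (12·2/22.24)² = 1.1645, y* = 84.5504.
Expenditure on x: 22.24·1.1645 = 25.8993; share = 0.1328.

share on x = 0.1328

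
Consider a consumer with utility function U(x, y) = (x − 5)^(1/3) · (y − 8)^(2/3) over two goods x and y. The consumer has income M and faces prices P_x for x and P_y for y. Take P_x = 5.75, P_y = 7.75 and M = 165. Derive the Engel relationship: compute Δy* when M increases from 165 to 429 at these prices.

Let x' = x−5, y' = y−8. MRS = (1/2)·y'/x' = P_x/P_y.
After buying the subsistence bundle (5, 8), a share 1/3 of the remaining income goes to x: x* = 5 + 1/3·(M − 5P_x − 8P_y)/P_x.
Discretionary income = 165 − 5·5.75 − 8·7.75 = 74.25; y* = 8 + 2/3·74.25/7.75 = 14.3871.
At M' = 429: y* = 37.0968. Change: 37.0968 − 14.3871 = 22.7097.

Δy* = 22.7097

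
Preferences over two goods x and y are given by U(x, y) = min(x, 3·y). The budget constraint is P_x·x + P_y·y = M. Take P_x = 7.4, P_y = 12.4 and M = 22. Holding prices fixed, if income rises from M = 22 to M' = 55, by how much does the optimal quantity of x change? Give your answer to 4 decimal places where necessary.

Δx* = 2.8613

Here 3·7.4 + 12.4 = 34.6, giving x* = 1.9075.
At M' = 55: x* = 4.7688. Change: 4.7688 − 1.9075 = 2.8613.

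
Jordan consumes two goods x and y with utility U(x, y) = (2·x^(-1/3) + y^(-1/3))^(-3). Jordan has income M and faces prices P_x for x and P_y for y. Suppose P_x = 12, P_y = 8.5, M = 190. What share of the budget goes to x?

share on x = 0.647

MRS = MU_x/MU_y = 2·(y/x)^(4/3). Set equal to P_x/P_y.
Hence y/x = ((1/2)·P_x/P_y)^(1/(4/3)), i.e. raised to the 0.75 power.
With the ratio pinned down, the budget gives x* = M/(P_x + P_y·(y/x)) and y* = (y/x)·x*.
Numerically y/x = 0.770104, so x* = 190/(12 + 8.5·0.770104) = 10.2449 and y* = 0.770104·10.2449 = 7.8896.
Expenditure on x: 12·10.2449 = 122.9383; share = 0.647.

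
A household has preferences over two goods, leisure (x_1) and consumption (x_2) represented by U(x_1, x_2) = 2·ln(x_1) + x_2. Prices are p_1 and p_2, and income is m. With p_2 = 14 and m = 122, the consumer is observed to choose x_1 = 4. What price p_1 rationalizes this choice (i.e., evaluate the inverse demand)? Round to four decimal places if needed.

MU_x_1 = 2/x_1, MU_x_2 = 1. Tangency: 2/x_1 = p_1/p_2.
So x_1*(p_1,p_2) = 2·p_2/p_1, independent of income; and x_2* = (m − 2·p_2)/p_2.
Set x_1* = 4 in the demand function and solve for p_1: p_1 = 7.

p_1 = 7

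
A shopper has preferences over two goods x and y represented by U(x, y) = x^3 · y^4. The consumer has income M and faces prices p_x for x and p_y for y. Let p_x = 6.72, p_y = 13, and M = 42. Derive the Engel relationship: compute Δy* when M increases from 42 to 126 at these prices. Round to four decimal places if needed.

Tangency: MRS = (3/4)·y/x = p_x/p_y.
Rearranging, p_y·y = (4/3)·p_x·x. Substituting into the budget gives p_x·x·(1 + (4/3)) = M.
Demand: x*(p_x,p_y,M) = 3/7·M/p_x and y* = 4/7·M/p_y.
At p_x=6.72, p_y=13, M=42: y* = 4/7·42/13 = 1.8462.
At M' = 126: y* = 5.5385. Change: 5.5385 − 1.8462 = 3.6923.

Δy* = 3.6923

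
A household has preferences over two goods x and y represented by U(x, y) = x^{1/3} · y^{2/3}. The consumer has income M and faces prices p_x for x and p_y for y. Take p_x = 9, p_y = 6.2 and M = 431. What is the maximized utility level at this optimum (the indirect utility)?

Demand: x*(p_x,p_y,M) = 1/3·M/p_x and y* = 2/3·M/p_y.
At p_x=9, p_y=6.2, M=431: x* = 1/3·431/9 = 15.963, y* = 46.3441.
Utility at the optimum: U(15.963, 46.3441) = 32.4863.

V = 32.4863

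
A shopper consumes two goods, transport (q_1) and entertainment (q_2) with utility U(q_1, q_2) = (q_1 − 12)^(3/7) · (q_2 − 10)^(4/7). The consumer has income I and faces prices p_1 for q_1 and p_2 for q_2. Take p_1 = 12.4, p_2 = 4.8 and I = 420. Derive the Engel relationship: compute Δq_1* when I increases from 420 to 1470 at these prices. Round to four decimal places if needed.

Δq_1* = 36.2903

MRS = (3/4)·(q_2−10)/(q_1−12). Tangency with p_1/p_2 gives q_2−10 = (4/3)·(p_1/p_2)·(q_1−12).
After buying the subsistence bundle (12, 10), a share 3/7 of the remaining income goes to q_1: q_1* = 12 + 3/7·(I − 12p_1 − 10p_2)/p_1.
Discretionary income = 420 − 12·12.4 − 10·4.8 = 223.2; q_1* = 12 + 3/7·223.2/12.4 = 19.7143.
At I' = 1470: q_1* = 56.0046. Change: 56.0046 − 19.7143 = 36.2903.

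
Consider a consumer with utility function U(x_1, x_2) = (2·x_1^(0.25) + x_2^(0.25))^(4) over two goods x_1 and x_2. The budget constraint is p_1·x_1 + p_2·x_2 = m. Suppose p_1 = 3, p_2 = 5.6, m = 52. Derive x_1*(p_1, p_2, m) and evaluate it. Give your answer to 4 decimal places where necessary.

With the ratio pinned down, the budget gives x_1* = m/(p_1 + p_2·(x_2/x_1)) and x_2* = (x_2/x_1)·x_1*.
Numerically x_2/x_1 = 0.172665, so x_1* = 52/(3 + 5.6·0.172665) = 13.1084.

x_1* = 13.1084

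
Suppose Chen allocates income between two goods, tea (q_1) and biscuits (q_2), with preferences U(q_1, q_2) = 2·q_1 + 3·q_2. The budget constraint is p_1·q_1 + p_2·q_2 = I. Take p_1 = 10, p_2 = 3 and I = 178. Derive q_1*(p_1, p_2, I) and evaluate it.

q_1* = 0

Numerically: q_1* = 0, q_2* = 59.3333.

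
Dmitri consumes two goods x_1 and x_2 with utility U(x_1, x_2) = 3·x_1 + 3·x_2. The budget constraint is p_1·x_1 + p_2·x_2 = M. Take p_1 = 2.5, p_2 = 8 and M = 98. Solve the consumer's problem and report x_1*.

x_1 gives more utility per dollar, so spend all income on x_1: x_1* = M/p_1, x_2* = 0.
Numerically: x_1* = 39.2, x_2* = 0.

x_1* = 39.2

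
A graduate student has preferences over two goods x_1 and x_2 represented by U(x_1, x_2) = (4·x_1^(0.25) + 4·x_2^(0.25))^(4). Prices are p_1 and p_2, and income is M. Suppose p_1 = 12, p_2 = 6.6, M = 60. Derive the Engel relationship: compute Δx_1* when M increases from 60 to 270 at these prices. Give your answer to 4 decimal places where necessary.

MRS = MU_x_1/MU_x_2 = (x_2/x_1)^(0.75). Set equal to p_1/p_2.
Solve for the ratio: x_2/x_1 = [p_1/p_2]^(4/3).
Substitute x_2 = (x_2/x_1)·x_1 into the budget: x_1* = M/(p_1 + p_2·(x_2/x_1)).
Numerically x_2/x_1 = 2.219132, so x_1* = 60/(12 + 6.6·2.219132) = 2.2517.
At M' = 270: x_1* = 10.1328. Change: 10.1328 − 2.2517 = 7.881.

Δx_1* = 7.881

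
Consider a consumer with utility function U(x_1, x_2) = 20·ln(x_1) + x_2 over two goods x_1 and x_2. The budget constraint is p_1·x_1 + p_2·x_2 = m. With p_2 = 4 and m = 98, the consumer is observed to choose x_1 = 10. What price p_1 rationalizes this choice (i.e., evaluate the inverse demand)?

MU_x_1 = 20/x_1, MU_x_2 = 1. Tangency: 20/x_1 = p_1/p_2.
So x_1*(p_1,p_2) = 20·p_2/p_1, independent of income; and x_2* = (m − 20·p_2)/p_2.
Set x_1* = 10 in the demand function and solve for p_1: p_1 = 8.

p_1 = 8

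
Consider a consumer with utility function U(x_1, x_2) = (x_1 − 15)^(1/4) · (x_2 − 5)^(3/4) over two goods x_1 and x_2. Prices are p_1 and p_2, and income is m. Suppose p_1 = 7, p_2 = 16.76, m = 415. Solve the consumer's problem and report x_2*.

Substituting into the budget: x_1* = 15 + 0.25·(m − 15·p_1 − 5·p_2)/p_1, and x_2* = 5 + 0.75·(…)/p_2.
Discretionary income = 415 − 15·7 − 5·16.76 = 226.2; x_2* = 5 + 0.75·226.2/16.76 = 15.1223.

x_2* = 15.1223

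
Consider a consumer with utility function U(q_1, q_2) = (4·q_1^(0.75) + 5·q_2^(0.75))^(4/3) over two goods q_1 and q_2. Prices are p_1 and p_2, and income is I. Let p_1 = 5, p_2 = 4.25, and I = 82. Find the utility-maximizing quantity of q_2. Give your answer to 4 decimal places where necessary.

MU_q_1 ∝ 4·q_1^(-0.25), MU_q_2 ∝ 5·q_2^(-0.25), so MRS = (4/5)·(q_2/q_1)^(0.25) = p_1/p_2.
Solve for the ratio: q_2/q_1 = [(5/4)·p_1/p_2]^(4).
With the ratio pinned down, the budget gives q_1* = I/(p_1 + p_2·(q_2/q_1)) and q_2* = (q_2/q_1)·q_1*.
Numerically q_2/q_1 = 4.676967, so q_1* = 82/(5 + 4.25·4.676967) = 3.2962 and q_2* = 4.676967·3.2962 = 15.4162.

q_2* = 15.4162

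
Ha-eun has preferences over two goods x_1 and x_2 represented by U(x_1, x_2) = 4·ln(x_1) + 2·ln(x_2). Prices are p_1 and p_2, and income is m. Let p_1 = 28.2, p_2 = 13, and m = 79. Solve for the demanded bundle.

Demand: x_1*(p_1,p_2,m) = 2/3·m/p_1 and x_2* = 1/3·m/p_2.
At p_1=28.2, p_2=13, m=79: x_1* = 2/3·79/28.2 = 1.8676, x_2* = 2.0256.

x_1* = 1.8676, x_2* = 2.0256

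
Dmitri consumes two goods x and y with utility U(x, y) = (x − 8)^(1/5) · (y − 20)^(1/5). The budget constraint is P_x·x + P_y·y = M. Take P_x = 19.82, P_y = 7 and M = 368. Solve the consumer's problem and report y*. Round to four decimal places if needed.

y* = 24.96

MRS = (y−20)/(x−8). Tangency with P_x/P_y gives y−20 = (P_x/P_y)·(x−8).
After buying the subsistence bundle (8, 20), a share 0.5 of the remaining income goes to x: x* = 8 + 0.5·(M − 8P_x − 20P_y)/P_x.
Discretionary income = 368 − 8·19.82 − 20·7 = 69.44; y* = 20 + 0.5·69.44/7 = 24.96.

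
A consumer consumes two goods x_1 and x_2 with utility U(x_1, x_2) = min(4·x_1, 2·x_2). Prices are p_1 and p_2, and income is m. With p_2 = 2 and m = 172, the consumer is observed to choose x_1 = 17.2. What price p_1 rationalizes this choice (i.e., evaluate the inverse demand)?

With perfect complements, no substitution: consume in ratio x_1:x_2 = 2:4.
Budget: p_1·x_1 + p_2·2·x_1 = m, so (2·p_1 + 4·p_2)·x_1 = 2·m.
Demand: x_1*(p_1,p_2,m) = 2·m/(2·p_1 + 4·p_2), x_2* = 4·m/(2·p_1 + 4·p_2).
Set x_1* = 17.2 in the demand function and solve for p_1: p_1 = 6.

p_1 = 6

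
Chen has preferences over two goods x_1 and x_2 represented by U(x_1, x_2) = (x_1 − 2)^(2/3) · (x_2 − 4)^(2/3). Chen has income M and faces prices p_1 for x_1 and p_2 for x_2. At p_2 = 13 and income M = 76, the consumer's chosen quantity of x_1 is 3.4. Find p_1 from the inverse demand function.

This is Cobb-Douglas in (x_1−2, x_2−4): tangency gives 2/3·p_2·(x_2−4) = 2/3·p_1·(x_1−2).
After buying the subsistence bundle (2, 4), a share 0.5 of the remaining income goes to x_1: x_1* = 2 + 0.5·(M − 2p_1 − 4p_2)/p_1.
Set x_1* = 3.4 in the demand function and solve for p_1: p_1 = 5.

p_1 = 5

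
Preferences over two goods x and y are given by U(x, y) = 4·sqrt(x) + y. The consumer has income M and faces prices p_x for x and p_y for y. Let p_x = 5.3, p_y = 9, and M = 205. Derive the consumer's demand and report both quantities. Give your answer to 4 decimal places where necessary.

x* = 11.5344, y* = 15.9853

Set MRS = p_x/p_y: 2·x^(−1/2) = p_x/p_y.
Thus x* = (2·p_y/p_x)² — independent of M — with the rest of income spent on y.
Plugging in: x* = (2·9/5.3)² = 11.5344, y* = 15.9853.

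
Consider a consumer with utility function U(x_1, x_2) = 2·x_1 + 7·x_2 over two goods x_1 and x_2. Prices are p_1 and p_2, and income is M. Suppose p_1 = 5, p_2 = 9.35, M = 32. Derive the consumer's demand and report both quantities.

x_1* = 0, x_2* = 3.4225

Linear utility — the consumer picks whichever good has higher MU/price: 2/5 = 0.4 vs 7/9.35 = 0.7487.
x_2 gives more utility per dollar, so spend all income on x_2: x_2* = M/p_2, x_1* = 0.
Numerically: x_1* = 0, x_2* = 3.4225.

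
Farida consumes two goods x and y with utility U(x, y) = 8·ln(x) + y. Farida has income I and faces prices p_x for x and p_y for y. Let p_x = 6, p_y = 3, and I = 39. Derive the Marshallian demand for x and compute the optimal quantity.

x* = 4

So x*(p_x,p_y) = 8·p_y/p_x, independent of income; and y* = (I − 8·p_y)/p_y.
At the given prices: x* = 8·3/6 = 4.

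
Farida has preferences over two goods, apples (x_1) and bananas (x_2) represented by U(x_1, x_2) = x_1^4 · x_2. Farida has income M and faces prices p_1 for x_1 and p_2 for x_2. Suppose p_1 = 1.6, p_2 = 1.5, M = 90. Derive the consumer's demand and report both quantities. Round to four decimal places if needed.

Tangency: MRS = 4·x_2/x_1 = p_1/p_2.
Rearranging, p_2·x_2 = (1/4)·p_1·x_1. Substituting into the budget gives p_1·x_1·(1 + (1/4)) = M.
Demand: x_1*(p_1,p_2,M) = 0.8·M/p_1 and x_2* = 0.2·M/p_2.
At p_1=1.6, p_2=1.5, M=90: x_1* = 0.8·90/1.6 = 45, x_2* = 12.

x_1* = 45, x_2* = 12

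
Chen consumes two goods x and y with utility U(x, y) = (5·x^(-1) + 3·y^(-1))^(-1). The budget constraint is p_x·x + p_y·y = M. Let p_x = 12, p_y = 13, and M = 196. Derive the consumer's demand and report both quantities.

x* = 9.0428, y* = 6.7297

From the CES first-order condition, (5/3)·(y/x)^(2) = p_x/p_y.
Solve for the ratio: y/x = [(3/5)·p_x/p_y]^(0.5).
With the ratio pinned down, the budget gives x* = M/(p_x + p_y·(y/x)) and y* = (y/x)·x*.
Numerically y/x = 0.744208, so x* = 196/(12 + 13·0.744208) = 9.0428 and y* = 0.744208·9.0428 = 6.7297.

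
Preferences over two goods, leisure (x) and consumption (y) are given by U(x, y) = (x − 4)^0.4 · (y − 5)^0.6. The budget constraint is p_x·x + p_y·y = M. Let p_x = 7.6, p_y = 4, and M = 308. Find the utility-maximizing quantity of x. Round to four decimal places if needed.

x* = 17.5579

Let x' = x−4, y' = y−5. MRS = (2/3)·y'/x' = p_x/p_y.
Substituting into the budget: x* = 4 + 0.4·(M − 4·p_x − 5·p_y)/p_x, and y* = 5 + 0.6·(…)/p_y.
Discretionary income = 308 − 4·7.6 − 5·4 = 257.6; x* = 4 + 0.4·257.6/7.6 = 17.5579.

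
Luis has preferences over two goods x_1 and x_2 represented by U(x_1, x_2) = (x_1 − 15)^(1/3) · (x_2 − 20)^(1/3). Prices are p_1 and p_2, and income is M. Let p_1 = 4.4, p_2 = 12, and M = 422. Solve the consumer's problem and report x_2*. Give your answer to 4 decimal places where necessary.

MRS = (x_2−20)/(x_1−15). Tangency with p_1/p_2 gives x_2−20 = (p_1/p_2)·(x_1−15).
After buying the subsistence bundle (15, 20), a share 0.5 of the remaining income goes to x_1: x_1* = 15 + 0.5·(M − 15p_1 − 20p_2)/p_1.
Discretionary income = 422 − 15·4.4 − 20·12 = 116; x_2* = 20 + 0.5·116/12 = 24.8333.

x_2* = 24.8333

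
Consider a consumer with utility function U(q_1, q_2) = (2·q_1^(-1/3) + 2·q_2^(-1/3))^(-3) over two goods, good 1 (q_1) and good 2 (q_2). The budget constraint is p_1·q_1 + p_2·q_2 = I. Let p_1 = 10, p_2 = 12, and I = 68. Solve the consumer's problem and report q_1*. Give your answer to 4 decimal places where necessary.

q_1* = 3.3225

Substitute q_2 = (q_2/q_1)·q_1 into the budget: q_1* = I/(p_1 + p_2·(q_2/q_1)).
Numerically q_2/q_1 = 0.872196, so q_1* = 68/(10 + 12·0.872196) = 3.3225.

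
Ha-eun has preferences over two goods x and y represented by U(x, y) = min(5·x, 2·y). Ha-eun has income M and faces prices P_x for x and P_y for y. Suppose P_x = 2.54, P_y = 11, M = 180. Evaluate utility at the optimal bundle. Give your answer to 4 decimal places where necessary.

V = 29.9601

Demand: x*(P_x,P_y,M) = 2·M/(2·P_x + 5·P_y), y* = 5·M/(2·P_x + 5·P_y).
Here 2·2.54 + 5·11 = 60.08, giving x* = 5.992 and y* = 14.98.
Utility at the optimum: U(5.992, 14.98) = 29.9601.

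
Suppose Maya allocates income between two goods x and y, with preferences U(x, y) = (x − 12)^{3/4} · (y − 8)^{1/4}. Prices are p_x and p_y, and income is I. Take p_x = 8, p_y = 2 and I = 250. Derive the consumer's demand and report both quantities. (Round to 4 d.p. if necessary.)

x* = 24.9375, y* = 25.25

Let x' = x−12, y' = y−8. MRS = 3·y'/x' = p_x/p_y.
After buying the subsistence bundle (12, 8), a share 0.75 of the remaining income goes to x: x* = 12 + 0.75·(I − 12p_x − 8p_y)/p_x.
Discretionary income = 250 − 12·8 − 8·2 = 138; x* = 12 + 0.75·138/8 = 24.9375; y* = 8 + 0.25·138/2 = 25.25.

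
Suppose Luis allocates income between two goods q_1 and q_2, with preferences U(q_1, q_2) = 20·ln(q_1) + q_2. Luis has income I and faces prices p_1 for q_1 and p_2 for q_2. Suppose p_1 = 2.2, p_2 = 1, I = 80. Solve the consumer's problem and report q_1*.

MU_q_1 = 20/q_1, MU_q_2 = 1. Tangency: 20/q_1 = p_1/p_2.
So q_1*(p_1,p_2) = 20·p_2/p_1, independent of income; and q_2* = (I − 20·p_2)/p_2.
At the given prices: q_1* = 20·1/2.2 = 9.0909.

q_1* = 9.0909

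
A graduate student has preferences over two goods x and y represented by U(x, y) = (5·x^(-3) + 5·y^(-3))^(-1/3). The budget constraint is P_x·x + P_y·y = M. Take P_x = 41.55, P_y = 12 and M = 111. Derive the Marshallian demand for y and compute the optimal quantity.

y* = 2.6143

Substitute y = (y/x)·x into the budget: x* = M/(P_x + P_y·(y/x)).
Numerically y/x = 1.364104, so x* = 111/(41.55 + 12·1.364104) = 1.9165 and y* = 1.364104·1.9165 = 2.6143.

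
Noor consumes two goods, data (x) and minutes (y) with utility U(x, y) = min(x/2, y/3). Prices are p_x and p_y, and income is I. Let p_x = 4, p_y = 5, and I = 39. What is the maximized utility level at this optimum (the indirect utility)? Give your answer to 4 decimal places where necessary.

Leontief preferences: the optimum is at the kink where x/2 = y/3, i.e. y = (3/2)·x.
Budget: p_x·x + p_y·(3/2)·x = I, so (2·p_x + 3·p_y)·x = 2·I.
Demand: x*(p_x,p_y,I) = 2·I/(2·p_x + 3·p_y), y* = 3·I/(2·p_x + 3·p_y).
Here 2·4 + 3·5 = 23, giving x* = 3.3913 and y* = 5.087.
Utility at the optimum: U(3.3913, 5.087) = 1.6957.

V = 1.6957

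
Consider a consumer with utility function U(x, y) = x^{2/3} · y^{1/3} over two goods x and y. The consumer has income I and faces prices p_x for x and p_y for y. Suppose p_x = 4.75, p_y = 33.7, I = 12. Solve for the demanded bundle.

MU_x/MU_y = (2/3·y)/(1/3·x); tangency sets this equal to p_x/p_y.
Rearranging, p_y·y = (1/2)·p_x·x. Substituting into the budget gives p_x·x·(1 + (1/2)) = I.
Demand: x*(p_x,p_y,I) = 2/3·I/p_x and y* = 1/3·I/p_y.
At p_x=4.75, p_y=33.7, I=12: x* = 2/3·12/4.75 = 1.6842, y* = 0.1187.

x* = 1.6842, y* = 0.1187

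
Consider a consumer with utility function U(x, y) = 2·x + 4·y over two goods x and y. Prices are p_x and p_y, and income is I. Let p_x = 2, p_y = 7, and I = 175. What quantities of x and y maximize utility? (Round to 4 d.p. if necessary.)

Perfect substitutes: compare marginal utility per dollar. 2/p_x vs 4/p_y → 1 vs 0.5714.
x gives more utility per dollar, so spend all income on x: x* = I/p_x, y* = 0.
Numerically: x* = 87.5, y* = 0.

x* = 87.5, y* = 0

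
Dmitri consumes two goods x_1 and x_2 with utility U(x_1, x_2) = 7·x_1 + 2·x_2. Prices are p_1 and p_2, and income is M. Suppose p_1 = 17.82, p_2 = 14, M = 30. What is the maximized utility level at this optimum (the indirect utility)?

V = 11.7845

x_1 gives more utility per dollar, so spend all income on x_1: x_1* = M/p_1, x_2* = 0.
Numerically: x_1* = 1.6835, x_2* = 0.
Utility at the optimum: U(1.6835, 0) = 11.7845.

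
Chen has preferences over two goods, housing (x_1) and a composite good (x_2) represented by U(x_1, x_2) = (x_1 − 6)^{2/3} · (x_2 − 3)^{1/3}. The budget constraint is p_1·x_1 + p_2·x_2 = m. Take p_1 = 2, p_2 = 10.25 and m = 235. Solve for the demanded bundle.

x_1* = 70.0833, x_2* = 9.252

This is Cobb-Douglas in (x_1−6, x_2−3): tangency gives 2/3·p_2·(x_2−3) = 1/3·p_1·(x_1−6).
After buying the subsistence bundle (6, 3), a share 2/3 of the remaining income goes to x_1: x_1* = 6 + 2/3·(m − 6p_1 − 3p_2)/p_1.
Discretionary income = 235 − 6·2 − 3·10.25 = 192.25; x_1* = 6 + 2/3·192.25/2 = 70.0833; x_2* = 3 + 1/3·192.25/10.25 = 9.252.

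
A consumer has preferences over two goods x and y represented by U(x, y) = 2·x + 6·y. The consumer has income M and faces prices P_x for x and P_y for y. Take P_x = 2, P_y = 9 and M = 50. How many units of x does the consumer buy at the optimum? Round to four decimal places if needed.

x* = 25

x gives more utility per dollar, so spend all income on x: x* = M/P_x, y* = 0.
Numerically: x* = 25, y* = 0.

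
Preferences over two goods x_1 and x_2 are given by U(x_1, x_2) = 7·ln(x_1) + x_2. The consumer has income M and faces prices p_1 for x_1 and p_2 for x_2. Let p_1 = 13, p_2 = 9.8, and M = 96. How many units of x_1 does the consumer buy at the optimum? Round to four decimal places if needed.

x_1* = 5.2769

Set MRS = p_1/p_2: (7/x_1)/1 = p_1/p_2.
So x_1*(p_1,p_2) = 7·p_2/p_1, independent of income; and x_2* = (M − 7·p_2)/p_2.
At the given prices: x_1* = 7·9.8/13 = 5.2769.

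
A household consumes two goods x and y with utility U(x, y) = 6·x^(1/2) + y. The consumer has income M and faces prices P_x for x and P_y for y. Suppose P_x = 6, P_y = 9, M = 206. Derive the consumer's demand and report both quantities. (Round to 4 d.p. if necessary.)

x* = 20.25, y* = 9.3889

Thus x* = (3·P_y/P_x)² — independent of M — with the rest of income spent on y.
Plugging in: x* = (3·9/6)² = 20.25, y* = 9.3889.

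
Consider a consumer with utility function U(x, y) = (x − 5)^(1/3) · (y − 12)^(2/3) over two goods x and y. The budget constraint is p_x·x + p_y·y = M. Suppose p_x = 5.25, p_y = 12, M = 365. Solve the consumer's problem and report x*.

Let x' = x−5, y' = y−12. MRS = (1/2)·y'/x' = p_x/p_y.
After buying the subsistence bundle (5, 12), a share 1/3 of the remaining income goes to x: x* = 5 + 1/3·(M − 5p_x − 12p_y)/p_x.
Discretionary income = 365 − 5·5.25 − 12·12 = 194.75; x* = 5 + 1/3·194.75/5.25 = 17.3651.

x* = 17.3651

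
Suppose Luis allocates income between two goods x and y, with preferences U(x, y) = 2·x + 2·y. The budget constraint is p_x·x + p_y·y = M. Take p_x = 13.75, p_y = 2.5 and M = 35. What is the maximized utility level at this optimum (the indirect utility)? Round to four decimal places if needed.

V = 28

Perfect substitutes: compare marginal utility per dollar. 2/p_x vs 2/p_y → 0.1455 vs 0.8.
y gives more utility per dollar, so spend all income on y: y* = M/p_y, x* = 0.
Numerically: x* = 0, y* = 14.
Utility at the optimum: U(0, 14) = 28.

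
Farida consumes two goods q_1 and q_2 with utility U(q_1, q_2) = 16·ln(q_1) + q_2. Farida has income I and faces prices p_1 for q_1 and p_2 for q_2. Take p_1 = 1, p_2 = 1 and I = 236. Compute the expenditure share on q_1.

share on q_1 = 0.0678

MU_q_1 = 16/q_1, MU_q_2 = 1. Tangency: 16/q_1 = p_1/p_2.
So q_1*(p_1,p_2) = 16·p_2/p_1, independent of income; and q_2* = (I − 16·p_2)/p_2.
At the given prices: q_1* = 16·1/1 = 16, and q_2* = 220.
Expenditure on q_1: 1·16 = 16; share = 0.0678.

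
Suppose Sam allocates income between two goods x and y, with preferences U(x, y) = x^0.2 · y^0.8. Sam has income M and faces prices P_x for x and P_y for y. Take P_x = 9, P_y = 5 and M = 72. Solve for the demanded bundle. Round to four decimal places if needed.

Demand: x*(P_x,P_y,M) = 0.2·M/P_x and y* = 0.8·M/P_y.
At P_x=9, P_y=5, M=72: x* = 0.2·72/9 = 1.6, y* = 11.52.

x* = 1.6, y* = 11.52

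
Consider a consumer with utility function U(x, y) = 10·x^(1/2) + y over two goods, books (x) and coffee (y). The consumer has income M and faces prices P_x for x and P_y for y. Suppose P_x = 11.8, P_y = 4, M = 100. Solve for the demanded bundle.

Solve: √x = 5·P_y/P_x, so x*(P_x,P_y) = (5·P_y/P_x)², and y* = (M − P_x·x*)/P_y.
Plugging in: x* = (5·4/11.8)² = 2.8727, y* = 16.5254.

x* = 2.8727, y* = 16.5254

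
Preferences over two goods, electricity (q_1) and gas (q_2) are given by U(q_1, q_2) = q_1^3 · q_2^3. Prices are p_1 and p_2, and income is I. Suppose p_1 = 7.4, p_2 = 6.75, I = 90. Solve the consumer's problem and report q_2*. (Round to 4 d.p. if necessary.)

The MRS is q_2/q_1. Set MRS = p_1/p_2.
Rearranging, p_2·q_2 = p_1·q_1. Substituting into the budget gives p_1·q_1·(1 + 1) = I.
Demand: q_1*(p_1,p_2,I) = 0.5·I/p_1 and q_2* = 0.5·I/p_2.
At p_1=7.4, p_2=6.75, I=90: q_2* = 0.5·90/6.75 = 6.6667.

q_2* = 6.6667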